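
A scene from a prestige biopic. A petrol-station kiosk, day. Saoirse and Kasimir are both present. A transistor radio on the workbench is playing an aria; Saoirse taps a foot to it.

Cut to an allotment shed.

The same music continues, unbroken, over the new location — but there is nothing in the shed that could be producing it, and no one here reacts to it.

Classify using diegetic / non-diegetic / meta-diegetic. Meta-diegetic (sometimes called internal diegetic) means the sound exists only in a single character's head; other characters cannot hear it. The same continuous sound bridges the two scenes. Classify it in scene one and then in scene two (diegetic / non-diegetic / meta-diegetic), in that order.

Scene one: a transistor radio is an on-screen source and Saoirse reacts to it → diegetic.
Scene two: there is no source in the shed and no one hears it — it's now underscore → non-diegetic.

diegetic, non-diegetic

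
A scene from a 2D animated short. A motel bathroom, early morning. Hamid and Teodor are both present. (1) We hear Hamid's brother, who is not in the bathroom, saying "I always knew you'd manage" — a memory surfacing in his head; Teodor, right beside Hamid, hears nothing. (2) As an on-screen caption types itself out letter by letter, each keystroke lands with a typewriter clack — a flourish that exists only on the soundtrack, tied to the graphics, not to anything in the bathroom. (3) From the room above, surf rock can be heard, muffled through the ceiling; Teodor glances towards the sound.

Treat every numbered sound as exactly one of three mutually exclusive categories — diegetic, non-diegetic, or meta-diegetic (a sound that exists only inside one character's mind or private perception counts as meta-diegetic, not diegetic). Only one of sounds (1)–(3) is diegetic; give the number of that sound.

3

(1) a remembered line, private to Hamid — not present in the room, not audible to Teodor → meta-diegetic.
Sound (2): the caption isn't part of the story world, so neither is the sound tied to it, so non-diegetic.
Sound (3): the music has an off-screen but real-world source and a character hears it, so diegetic.
Only (3) is diegetic.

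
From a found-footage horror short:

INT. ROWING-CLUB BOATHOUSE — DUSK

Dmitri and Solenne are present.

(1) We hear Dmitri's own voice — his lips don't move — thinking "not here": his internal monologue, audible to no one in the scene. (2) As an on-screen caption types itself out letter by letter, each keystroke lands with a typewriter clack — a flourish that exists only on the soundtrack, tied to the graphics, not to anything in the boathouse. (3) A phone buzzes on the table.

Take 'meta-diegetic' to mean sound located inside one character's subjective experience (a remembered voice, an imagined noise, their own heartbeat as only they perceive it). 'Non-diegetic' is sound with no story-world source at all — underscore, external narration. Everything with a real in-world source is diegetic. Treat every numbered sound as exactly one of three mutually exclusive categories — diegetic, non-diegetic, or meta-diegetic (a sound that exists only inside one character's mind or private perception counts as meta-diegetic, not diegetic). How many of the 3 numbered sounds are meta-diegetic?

1

(1) it's Dmitri's unspoken thought, heard only by the audience via his subjectivity → meta-diegetic.
Sound (2): the caption isn't part of the story world, so neither is the sound tied to it, so non-diegetic.
(3) is diegetic: the sound comes from a phone physically present in the location.
So 1 of the 3 is meta-diegetic: (1).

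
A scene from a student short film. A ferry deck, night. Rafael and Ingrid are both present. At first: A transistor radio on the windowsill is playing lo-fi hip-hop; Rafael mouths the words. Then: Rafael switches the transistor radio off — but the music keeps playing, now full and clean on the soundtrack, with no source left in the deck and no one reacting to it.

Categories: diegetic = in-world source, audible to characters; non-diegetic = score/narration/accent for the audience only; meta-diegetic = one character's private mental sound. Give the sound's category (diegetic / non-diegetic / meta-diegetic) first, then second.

diegetic, non-diegetic

First: a transistor radio is a real in-scene source and Rafael reacts to it → diegetic.
Second: there is no longer any in-world source and no one can hear it — it has become underscore → non-diegetic.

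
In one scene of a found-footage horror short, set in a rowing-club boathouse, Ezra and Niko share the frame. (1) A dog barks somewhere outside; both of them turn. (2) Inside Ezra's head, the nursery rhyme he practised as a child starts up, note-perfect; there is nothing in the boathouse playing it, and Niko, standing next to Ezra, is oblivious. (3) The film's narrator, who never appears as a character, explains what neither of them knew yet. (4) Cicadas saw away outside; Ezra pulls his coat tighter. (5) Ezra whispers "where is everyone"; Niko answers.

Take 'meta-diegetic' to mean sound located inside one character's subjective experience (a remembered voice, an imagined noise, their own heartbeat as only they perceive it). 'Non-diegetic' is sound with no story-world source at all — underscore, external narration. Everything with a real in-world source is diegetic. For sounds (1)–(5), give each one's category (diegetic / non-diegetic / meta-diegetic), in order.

(1) is diegetic: an in-world source (a dog); characters could hear it.
Sound (2): the music is a memory playing inside Ezra's mind alone; no real-world source, Niko can't hear it, so meta-diegetic.
Sound (3): the narrator exists outside the story world, addressing only the audience, so non-diegetic.
(4) it's the actual ambient sound of the location → diegetic.
(5) is diegetic: spoken by a character present in the story world.

diegetic, meta-diegetic, non-diegetic, diegetic, diegetic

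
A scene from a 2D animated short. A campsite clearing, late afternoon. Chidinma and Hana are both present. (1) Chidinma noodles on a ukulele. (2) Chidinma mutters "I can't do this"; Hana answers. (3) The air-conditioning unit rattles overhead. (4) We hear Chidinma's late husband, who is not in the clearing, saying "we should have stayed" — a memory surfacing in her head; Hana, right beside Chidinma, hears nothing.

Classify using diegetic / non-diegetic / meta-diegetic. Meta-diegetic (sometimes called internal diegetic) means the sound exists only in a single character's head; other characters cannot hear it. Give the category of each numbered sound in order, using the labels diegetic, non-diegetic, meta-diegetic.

diegetic, diegetic, diegetic, meta-diegetic

(1) is diegetic: a character is playing a ukulele on screen.
(2) Chidinma is a character speaking aloud in the scene → diegetic.
(3) is diegetic: it's the actual ambient sound of the location.
(4) the voice is a memory playing only inside Chidinma's mind; Hana can't hear it → meta-diegetic.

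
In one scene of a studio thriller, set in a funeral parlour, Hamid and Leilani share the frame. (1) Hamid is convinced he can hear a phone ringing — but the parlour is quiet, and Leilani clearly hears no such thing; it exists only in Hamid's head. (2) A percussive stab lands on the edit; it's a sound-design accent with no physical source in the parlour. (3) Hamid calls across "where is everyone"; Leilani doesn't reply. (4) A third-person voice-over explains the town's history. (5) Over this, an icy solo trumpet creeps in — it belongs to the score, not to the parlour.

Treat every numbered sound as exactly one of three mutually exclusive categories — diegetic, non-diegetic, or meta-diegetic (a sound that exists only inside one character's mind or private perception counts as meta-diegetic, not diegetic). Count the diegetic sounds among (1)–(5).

1

(1) Hamid alone 'hears' it — an imagined sound, not present in the space → meta-diegetic.
(2) is non-diegetic: an editorial stinger — it belongs to the cut, not the story world.
(3) is diegetic: on-screen dialogue — Hamid speaks and Leilani is there to hear.
Sound (4): the narrator exists outside the story world, addressing only the audience, so non-diegetic.
(5) is non-diegetic: score with no on-screen or off-screen source; it exists for the audience alone.
Diegetic: (3) — that's 1.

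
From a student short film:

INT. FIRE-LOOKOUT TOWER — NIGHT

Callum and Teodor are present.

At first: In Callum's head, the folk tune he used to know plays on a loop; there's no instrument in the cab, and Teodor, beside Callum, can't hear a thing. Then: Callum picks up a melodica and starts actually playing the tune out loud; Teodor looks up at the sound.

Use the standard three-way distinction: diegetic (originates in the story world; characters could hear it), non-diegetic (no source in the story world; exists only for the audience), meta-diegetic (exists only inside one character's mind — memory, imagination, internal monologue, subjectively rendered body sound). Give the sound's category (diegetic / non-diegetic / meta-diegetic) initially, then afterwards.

meta-diegetic, diegetic

Initially: the tune exists only as Callum's private memory; Teodor can't hear it → meta-diegetic.
Afterwards: Callum is now producing it live on a melodica, in the room, and Teodor hears it → diegetic.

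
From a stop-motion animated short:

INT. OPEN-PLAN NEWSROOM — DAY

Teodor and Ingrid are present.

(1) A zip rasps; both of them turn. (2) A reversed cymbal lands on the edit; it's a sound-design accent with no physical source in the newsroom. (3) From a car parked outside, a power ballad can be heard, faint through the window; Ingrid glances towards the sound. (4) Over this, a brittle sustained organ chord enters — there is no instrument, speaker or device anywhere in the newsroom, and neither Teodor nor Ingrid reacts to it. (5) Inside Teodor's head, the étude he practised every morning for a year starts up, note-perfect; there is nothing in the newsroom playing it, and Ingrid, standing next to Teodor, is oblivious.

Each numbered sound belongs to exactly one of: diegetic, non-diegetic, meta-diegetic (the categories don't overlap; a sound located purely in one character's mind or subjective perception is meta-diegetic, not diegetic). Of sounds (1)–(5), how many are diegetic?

(1) is diegetic: a zip is a real object/event in the scene's world.
(2) is non-diegetic: nothing in the scene produces it; it's an accent added for the audience.
(3) it's coming from a car parked outside — a location within the story world — and Ingrid reacts → diegetic.
Sound (4): nothing in the newsroom produces it and the characters don't hear it — pure soundtrack, so non-diegetic.
(5) is meta-diegetic: it lives in Teodor's subjectivity, not in the newsroom.
So 2 of the 5 are diegetic: (1), (3).

2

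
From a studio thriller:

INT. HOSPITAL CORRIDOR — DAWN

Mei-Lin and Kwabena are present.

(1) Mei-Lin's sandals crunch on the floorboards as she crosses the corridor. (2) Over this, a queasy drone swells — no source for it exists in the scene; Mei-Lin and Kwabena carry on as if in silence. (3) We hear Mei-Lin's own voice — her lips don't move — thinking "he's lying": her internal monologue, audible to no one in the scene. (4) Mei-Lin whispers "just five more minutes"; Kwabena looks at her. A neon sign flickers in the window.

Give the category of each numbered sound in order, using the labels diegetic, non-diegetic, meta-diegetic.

Sound (1): a character's body making contact with the set — an in-world sound, so diegetic.
(2) it has no source in the story world and no character can hear it — it's underscore → non-diegetic.
(3) is meta-diegetic: it's Mei-Lin's unspoken thought, heard only by the audience via her subjectivity.
(4) is diegetic: on-screen dialogue — Mei-Lin speaks and Kwabena is there to hear.

diegetic, non-diegetic, meta-diegetic, diegetic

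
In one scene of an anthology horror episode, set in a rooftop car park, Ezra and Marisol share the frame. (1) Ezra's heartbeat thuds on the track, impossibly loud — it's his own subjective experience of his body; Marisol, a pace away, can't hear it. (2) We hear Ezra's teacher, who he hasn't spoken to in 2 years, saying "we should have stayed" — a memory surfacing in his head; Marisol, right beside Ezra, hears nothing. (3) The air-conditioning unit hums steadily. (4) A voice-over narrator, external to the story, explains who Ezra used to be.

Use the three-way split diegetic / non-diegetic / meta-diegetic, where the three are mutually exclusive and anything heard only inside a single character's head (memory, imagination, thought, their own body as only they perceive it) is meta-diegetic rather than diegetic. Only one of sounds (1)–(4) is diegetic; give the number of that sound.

(1) is meta-diegetic: point-of-audition from inside Ezra's body; not a sound in the room.
(2) is meta-diegetic: it's Ezra's recollection rendered as sound; the other character can't hear it.
(3) is diegetic: ambient/room sound belonging to the story's physical space.
Sound (4): commentary laid over the scene from outside the fiction, so non-diegetic.
Only (3) is diegetic.

3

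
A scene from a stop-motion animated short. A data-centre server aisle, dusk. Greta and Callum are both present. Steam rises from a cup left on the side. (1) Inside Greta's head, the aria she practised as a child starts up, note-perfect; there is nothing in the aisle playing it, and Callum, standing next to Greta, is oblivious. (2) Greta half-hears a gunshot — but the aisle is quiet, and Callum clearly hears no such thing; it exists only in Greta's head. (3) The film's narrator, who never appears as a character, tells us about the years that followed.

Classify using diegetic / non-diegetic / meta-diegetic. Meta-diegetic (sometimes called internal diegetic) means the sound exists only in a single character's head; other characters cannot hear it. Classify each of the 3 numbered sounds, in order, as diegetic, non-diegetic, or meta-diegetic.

(1) the music is a memory playing inside Greta's mind alone; no real-world source, Callum can't hear it → meta-diegetic.
(2) subjective to Greta: the aisle is silent and Callum hears nothing → meta-diegetic.
Sound (3): external voice-over — not a character, not heard by anyone in the scene, so non-diegetic.

meta-diegetic, meta-diegetic, non-diegetic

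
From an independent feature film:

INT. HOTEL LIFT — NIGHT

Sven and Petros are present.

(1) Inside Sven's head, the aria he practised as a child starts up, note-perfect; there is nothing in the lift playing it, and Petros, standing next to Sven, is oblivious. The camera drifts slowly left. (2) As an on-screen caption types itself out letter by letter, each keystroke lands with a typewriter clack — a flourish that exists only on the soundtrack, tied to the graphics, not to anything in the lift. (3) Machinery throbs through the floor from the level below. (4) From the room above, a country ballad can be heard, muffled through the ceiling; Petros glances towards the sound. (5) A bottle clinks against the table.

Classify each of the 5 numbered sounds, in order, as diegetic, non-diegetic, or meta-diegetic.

(1) is meta-diegetic: the music is a memory playing inside Sven's mind alone; no real-world source, Petros can't hear it.
(2) sound married to a title/caption — outside the diegesis by definition → non-diegetic.
(3) is diegetic: ambient/room sound belonging to the story's physical space.
Sound (4): the music has an off-screen but real-world source and a character hears it, so diegetic.
(5) an in-world source (a bottle); characters could hear it → diegetic.

meta-diegetic, non-diegetic, diegetic, diegetic, diegetic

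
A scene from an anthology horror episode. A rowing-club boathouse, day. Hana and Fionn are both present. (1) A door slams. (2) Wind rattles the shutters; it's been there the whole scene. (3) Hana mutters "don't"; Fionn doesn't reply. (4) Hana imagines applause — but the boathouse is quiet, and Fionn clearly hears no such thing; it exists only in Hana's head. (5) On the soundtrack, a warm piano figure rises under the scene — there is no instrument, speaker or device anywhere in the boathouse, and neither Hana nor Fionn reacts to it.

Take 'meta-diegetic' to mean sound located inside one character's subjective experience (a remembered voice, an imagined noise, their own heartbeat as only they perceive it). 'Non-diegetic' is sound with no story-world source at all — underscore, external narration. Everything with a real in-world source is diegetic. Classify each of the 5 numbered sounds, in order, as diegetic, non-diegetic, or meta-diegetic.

(1) an in-world source (a door); characters could hear it → diegetic.
(2) is diegetic: ambient/room sound belonging to the story's physical space.
(3) is diegetic: on-screen dialogue — Hana speaks and Fionn is there to hear.
(4) is meta-diegetic: subjective to Hana: the boathouse is silent and Fionn hears nothing.
(5) nothing in the boathouse produces it and the characters don't hear it — pure soundtrack → non-diegetic.

diegetic, diegetic, diegetic, meta-diegetic, non-diegetic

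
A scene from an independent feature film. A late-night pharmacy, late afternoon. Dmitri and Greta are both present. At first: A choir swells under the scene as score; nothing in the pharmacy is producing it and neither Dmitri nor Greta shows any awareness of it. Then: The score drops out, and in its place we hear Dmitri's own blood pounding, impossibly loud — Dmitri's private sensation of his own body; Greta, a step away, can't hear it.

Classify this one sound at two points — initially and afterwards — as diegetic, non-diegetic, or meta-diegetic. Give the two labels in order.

non-diegetic, meta-diegetic

Initially: underscore with no in-world source, inaudible to the characters → non-diegetic.
Afterwards: the body sound is Dmitri's subjective perception alone — Greta can't hear it → meta-diegetic.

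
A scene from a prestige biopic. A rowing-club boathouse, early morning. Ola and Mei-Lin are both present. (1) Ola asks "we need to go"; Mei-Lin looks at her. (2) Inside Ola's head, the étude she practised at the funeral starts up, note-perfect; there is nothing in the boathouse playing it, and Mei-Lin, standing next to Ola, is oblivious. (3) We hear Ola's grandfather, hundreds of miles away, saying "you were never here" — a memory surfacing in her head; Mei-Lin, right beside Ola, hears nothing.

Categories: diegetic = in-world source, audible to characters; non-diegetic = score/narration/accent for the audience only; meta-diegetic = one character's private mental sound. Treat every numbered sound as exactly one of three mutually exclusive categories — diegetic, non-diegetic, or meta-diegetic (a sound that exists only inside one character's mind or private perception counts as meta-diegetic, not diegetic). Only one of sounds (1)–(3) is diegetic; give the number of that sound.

(1) on-screen dialogue — Ola speaks and Mei-Lin is there to hear → diegetic.
Sound (2): remembered music, private to Ola — Mei-Lin is oblivious because it isn't in the room, so meta-diegetic.
(3) it's Ola's recollection rendered as sound; the other character can't hear it → meta-diegetic.
Only (1) is diegetic.

1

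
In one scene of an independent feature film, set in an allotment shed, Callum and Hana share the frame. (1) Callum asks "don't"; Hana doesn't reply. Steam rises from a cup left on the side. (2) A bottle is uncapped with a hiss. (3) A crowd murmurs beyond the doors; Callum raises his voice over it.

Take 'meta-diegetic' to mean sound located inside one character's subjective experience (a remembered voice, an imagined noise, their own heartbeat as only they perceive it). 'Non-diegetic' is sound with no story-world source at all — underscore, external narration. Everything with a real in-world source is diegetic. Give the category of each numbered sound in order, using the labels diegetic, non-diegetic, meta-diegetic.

Sound (1): Callum is a character speaking aloud in the scene, so diegetic.
Sound (2): an in-world source (a bottle); characters could hear it, so diegetic.
(3) a crowd is part of the location's real environment → diegetic.

diegetic, diegetic, diegetic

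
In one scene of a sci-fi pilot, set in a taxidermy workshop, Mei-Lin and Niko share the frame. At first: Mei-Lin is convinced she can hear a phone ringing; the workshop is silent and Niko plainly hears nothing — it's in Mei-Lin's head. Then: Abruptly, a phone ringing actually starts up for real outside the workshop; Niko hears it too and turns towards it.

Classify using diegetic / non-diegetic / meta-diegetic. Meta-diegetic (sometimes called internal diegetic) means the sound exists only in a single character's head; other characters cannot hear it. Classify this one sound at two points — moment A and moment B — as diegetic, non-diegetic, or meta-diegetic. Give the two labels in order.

Moment A: only Mei-Lin 'hears' it — imagined, in her mind → meta-diegetic.
Moment B: now there's a real external source and Niko hears it too — in the story world → diegetic.

meta-diegetic, diegetic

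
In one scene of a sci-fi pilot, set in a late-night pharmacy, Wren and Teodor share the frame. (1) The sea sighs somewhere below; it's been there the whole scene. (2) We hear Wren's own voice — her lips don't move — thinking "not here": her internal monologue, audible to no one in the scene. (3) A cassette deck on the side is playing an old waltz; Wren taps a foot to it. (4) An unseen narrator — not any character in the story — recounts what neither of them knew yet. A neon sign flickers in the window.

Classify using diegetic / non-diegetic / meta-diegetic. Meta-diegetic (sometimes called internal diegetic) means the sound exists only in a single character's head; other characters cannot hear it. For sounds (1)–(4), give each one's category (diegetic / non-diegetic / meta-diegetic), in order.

Sound (1): it's the actual ambient sound of the location, so diegetic.
(2) is meta-diegetic: Wren's thought-voice: a private mental sound no other character can hear.
(3) a cassette deck is a physical source in the scene and Wren reacts to it → diegetic.
(4) is non-diegetic: the narrator exists outside the story world, addressing only the audience.

diegetic, meta-diegetic, diegetic, non-diegetic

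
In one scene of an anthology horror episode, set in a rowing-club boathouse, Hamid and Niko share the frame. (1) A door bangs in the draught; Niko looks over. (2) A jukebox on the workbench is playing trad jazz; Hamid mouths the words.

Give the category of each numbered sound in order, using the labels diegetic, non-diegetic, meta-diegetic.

(1) is diegetic: an in-world source (a door); characters could hear it.
(2) is diegetic: source music from a jukebox, which exists in the story world.

diegetic, diegetic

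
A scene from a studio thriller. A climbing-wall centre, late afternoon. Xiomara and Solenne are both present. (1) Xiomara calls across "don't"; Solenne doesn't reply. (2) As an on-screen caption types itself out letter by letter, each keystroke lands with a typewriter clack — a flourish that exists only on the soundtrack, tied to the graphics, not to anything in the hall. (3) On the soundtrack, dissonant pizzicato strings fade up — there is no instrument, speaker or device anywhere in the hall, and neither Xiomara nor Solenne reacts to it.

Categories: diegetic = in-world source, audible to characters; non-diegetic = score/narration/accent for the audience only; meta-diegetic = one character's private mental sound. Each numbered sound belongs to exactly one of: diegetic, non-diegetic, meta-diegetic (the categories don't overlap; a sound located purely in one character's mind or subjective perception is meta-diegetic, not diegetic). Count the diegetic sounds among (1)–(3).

Sound (1): spoken by a character present in the story world, so diegetic.
(2) it accompanies on-screen graphics, not anything inside the story world → non-diegetic.
(3) score with no on-screen or off-screen source; it exists for the audience alone → non-diegetic.
So 1 of the 3 is diegetic: (1).

1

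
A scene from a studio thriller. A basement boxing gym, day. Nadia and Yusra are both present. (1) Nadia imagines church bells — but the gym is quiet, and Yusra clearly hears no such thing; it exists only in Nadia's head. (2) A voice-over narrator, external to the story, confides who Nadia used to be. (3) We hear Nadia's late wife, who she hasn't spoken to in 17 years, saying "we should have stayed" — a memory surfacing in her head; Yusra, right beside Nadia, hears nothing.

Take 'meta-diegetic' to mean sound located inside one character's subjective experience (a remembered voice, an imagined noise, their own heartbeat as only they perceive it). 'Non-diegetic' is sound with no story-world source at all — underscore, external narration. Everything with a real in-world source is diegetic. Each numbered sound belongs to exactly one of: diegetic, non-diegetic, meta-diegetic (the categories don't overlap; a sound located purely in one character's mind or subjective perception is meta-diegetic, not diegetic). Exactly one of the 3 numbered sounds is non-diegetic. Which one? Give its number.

2

(1) the sound is imagined by Nadia; nothing in the story world is producing it and Yusra can't hear it → meta-diegetic.
(2) is non-diegetic: external voice-over — not a character, not heard by anyone in the scene.
(3) the voice is a memory playing only inside Nadia's mind; Yusra can't hear it → meta-diegetic.
Only (2) is non-diegetic.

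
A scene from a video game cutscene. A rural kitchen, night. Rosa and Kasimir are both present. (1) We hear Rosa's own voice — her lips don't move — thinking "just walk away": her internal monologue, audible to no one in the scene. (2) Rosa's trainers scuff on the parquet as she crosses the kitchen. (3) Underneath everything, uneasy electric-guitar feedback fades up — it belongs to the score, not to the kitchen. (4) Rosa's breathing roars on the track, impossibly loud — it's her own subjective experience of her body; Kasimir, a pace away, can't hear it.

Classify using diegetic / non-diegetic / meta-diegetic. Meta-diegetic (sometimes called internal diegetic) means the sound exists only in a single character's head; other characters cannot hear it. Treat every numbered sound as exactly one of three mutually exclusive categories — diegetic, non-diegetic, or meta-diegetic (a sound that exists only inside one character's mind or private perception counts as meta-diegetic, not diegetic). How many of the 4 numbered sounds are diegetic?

(1) is meta-diegetic: it's Rosa's unspoken thought, heard only by the audience via her subjectivity.
(2) is diegetic: a character's body making contact with the set — an in-world sound.
(3) is non-diegetic: score with no on-screen or off-screen source; it exists for the audience alone.
(4) is meta-diegetic: point-of-audition from inside Rosa's body; not a sound in the room.
So 1 of the 4 is diegetic: (2).

1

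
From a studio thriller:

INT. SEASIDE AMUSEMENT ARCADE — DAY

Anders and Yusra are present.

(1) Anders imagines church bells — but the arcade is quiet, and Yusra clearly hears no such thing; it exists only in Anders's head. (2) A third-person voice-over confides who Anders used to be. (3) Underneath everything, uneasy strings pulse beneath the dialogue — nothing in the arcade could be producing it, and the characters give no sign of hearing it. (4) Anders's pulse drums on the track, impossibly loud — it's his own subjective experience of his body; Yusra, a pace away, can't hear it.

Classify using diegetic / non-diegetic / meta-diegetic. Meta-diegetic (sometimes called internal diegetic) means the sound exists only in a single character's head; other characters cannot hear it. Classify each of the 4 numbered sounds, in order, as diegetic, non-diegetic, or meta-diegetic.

meta-diegetic, non-diegetic, non-diegetic, meta-diegetic

Sound (1): Anders alone 'hears' it — an imagined sound, not present in the space, so meta-diegetic.
Sound (2): commentary laid over the scene from outside the fiction, so non-diegetic.
Sound (3): nothing in the arcade produces it and the characters don't hear it — pure soundtrack, so non-diegetic.
(4) it's Anders's internal bodily sensation rendered as sound; only Anders 'hears' it → meta-diegetic.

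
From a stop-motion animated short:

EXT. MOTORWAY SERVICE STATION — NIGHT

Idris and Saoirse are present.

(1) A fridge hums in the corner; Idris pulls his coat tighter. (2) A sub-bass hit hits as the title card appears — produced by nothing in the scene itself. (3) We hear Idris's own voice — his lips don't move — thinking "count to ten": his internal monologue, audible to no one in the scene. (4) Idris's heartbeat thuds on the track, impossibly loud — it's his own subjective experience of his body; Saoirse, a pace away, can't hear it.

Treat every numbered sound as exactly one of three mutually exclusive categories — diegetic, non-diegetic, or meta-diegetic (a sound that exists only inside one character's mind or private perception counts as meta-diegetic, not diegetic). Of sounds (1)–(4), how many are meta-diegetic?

2

Sound (1): it's the actual ambient sound of the location, so diegetic.
Sound (2): an editorial stinger — it belongs to the cut, not the story world, so non-diegetic.
Sound (3): it's Idris's unspoken thought, heard only by the audience via his subjectivity, so meta-diegetic.
Sound (4): a subjective body sound — Idris's private perception, inaudible to Saoirse, so meta-diegetic.
Meta-diegetic: (3), (4) — that's 2.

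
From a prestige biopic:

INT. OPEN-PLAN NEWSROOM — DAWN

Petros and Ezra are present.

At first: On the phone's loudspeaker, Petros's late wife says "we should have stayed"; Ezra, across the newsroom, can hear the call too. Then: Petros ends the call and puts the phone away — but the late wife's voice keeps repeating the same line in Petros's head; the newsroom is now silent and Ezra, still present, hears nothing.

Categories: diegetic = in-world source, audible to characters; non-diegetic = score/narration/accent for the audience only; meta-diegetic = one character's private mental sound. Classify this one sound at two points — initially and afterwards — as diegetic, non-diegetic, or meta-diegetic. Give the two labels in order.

Initially: the loudspeaker is an in-world source; both Petros and Ezra hear the call → diegetic.
Afterwards: with the phone off, the voice continues only as Petros's private mental replay — Ezra can't hear it → meta-diegetic.

diegetic, meta-diegetic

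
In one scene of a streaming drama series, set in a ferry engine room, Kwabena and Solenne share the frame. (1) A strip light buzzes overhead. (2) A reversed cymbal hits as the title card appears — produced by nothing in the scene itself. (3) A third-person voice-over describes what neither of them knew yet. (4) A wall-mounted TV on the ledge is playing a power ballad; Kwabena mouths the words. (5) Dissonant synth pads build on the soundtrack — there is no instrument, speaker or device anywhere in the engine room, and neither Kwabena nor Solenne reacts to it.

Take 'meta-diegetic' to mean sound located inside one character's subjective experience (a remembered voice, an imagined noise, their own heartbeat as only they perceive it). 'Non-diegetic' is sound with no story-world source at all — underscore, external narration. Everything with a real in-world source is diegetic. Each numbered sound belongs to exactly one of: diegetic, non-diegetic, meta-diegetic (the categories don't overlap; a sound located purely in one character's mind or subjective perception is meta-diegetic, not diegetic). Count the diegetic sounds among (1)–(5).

(1) it's the actual ambient sound of the location → diegetic.
Sound (2): an editorial stinger — it belongs to the cut, not the story world, so non-diegetic.
Sound (3): the narrator exists outside the story world, addressing only the audience, so non-diegetic.
(4) is diegetic: the music comes from an on-screen device that Kwabena responds to.
(5) is non-diegetic: it has no source in the story world and no character can hear it — it's underscore.
Diegetic: (1), (4) — that's 2.

2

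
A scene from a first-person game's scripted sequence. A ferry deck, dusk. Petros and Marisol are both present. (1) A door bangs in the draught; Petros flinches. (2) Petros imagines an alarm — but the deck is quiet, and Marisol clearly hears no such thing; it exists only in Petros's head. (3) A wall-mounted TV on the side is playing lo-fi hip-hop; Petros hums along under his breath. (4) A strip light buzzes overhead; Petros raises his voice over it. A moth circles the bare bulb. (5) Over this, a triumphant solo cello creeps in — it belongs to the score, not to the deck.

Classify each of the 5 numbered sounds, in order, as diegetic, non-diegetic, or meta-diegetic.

diegetic, meta-diegetic, diegetic, diegetic, non-diegetic

(1) is diegetic: the sound comes from a door physically present in the location.
(2) is meta-diegetic: the sound is imagined by Petros; nothing in the story world is producing it and Marisol can't hear it.
Sound (3): the music comes from an on-screen device that Petros responds to, so diegetic.
Sound (4): a strip light is part of the location's real environment, so diegetic.
(5) it has no source in the story world and no character can hear it — it's underscore → non-diegetic.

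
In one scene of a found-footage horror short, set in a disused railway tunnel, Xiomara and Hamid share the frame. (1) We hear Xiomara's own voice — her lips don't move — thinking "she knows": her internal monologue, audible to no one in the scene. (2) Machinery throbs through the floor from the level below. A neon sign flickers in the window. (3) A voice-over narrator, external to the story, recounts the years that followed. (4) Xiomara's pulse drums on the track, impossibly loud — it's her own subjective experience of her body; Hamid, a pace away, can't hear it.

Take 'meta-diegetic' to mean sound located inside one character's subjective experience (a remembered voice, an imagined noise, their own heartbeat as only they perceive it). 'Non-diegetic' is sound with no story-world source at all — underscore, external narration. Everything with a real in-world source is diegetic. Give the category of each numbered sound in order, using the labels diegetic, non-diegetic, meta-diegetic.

Sound (1): it's Xiomara's unspoken thought, heard only by the audience via her subjectivity, so meta-diegetic.
Sound (2): machinery is part of the location's real environment, so diegetic.
(3) commentary laid over the scene from outside the fiction → non-diegetic.
Sound (4): a subjective body sound — Xiomara's private perception, inaudible to Hamid, so meta-diegetic.

meta-diegetic, diegetic, non-diegetic, meta-diegetic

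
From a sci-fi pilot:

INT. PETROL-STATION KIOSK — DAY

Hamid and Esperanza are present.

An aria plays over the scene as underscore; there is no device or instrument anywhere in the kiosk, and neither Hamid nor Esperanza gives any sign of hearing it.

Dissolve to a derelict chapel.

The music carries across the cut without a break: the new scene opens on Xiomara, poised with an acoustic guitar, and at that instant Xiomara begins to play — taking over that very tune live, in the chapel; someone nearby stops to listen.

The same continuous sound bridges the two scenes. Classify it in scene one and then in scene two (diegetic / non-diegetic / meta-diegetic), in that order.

Scene one: there's no in-world source anywhere and no character hears it — underscore for the audience only → non-diegetic.
Scene two: from the moment Xiomara starts playing, the tune is being performed on an acoustic guitar inside the story world and another character hears it → diegetic.

non-diegetic, diegetic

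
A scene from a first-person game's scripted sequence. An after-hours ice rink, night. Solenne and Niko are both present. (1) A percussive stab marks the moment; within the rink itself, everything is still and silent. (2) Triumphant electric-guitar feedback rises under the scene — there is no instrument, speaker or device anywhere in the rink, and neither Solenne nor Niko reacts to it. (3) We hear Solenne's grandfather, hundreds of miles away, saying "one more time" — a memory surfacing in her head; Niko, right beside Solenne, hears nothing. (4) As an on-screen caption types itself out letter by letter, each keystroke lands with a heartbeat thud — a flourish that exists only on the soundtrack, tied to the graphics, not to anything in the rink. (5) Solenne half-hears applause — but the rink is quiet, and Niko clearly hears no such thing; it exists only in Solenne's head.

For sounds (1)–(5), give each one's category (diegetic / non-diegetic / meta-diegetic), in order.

(1) an editorial stinger — it belongs to the cut, not the story world → non-diegetic.
Sound (2): score with no on-screen or off-screen source; it exists for the audience alone, so non-diegetic.
(3) is meta-diegetic: a remembered line, private to Solenne — not present in the room, not audible to Niko.
(4) sound married to a title/caption — outside the diegesis by definition → non-diegetic.
(5) Solenne alone 'hears' it — an imagined sound, not present in the space → meta-diegetic.

non-diegetic, non-diegetic, meta-diegetic, non-diegetic, meta-diegetic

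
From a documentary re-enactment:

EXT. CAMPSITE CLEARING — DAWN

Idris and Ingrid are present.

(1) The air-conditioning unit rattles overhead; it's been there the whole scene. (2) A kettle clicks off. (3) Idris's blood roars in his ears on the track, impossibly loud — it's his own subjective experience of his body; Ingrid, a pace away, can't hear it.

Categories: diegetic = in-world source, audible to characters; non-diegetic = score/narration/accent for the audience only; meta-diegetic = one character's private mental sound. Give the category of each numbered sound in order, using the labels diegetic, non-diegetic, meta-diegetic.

diegetic, diegetic, meta-diegetic

(1) ambient/room sound belonging to the story's physical space → diegetic.
Sound (2): an in-world source (a kettle); characters could hear it, so diegetic.
(3) is meta-diegetic: it's Idris's internal bodily sensation rendered as sound; only Idris 'hears' it.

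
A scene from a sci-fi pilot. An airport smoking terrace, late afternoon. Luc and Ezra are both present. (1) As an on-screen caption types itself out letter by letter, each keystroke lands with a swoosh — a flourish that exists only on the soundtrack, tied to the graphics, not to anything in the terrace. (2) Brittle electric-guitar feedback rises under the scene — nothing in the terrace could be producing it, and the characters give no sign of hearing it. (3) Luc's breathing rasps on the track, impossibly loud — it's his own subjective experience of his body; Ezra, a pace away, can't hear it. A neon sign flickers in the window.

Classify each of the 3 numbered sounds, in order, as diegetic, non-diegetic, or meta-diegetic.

non-diegetic, non-diegetic, meta-diegetic

(1) the caption isn't part of the story world, so neither is the sound tied to it → non-diegetic.
(2) score with no on-screen or off-screen source; it exists for the audience alone → non-diegetic.
(3) is meta-diegetic: it's Luc's internal bodily sensation rendered as sound; only Luc 'hears' it.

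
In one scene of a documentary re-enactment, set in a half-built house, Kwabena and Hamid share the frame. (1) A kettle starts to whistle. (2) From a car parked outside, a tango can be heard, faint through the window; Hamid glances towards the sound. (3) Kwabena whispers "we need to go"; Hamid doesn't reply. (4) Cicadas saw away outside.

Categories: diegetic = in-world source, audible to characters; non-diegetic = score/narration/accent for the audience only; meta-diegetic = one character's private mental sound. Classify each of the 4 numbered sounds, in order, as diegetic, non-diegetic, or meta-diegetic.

diegetic, diegetic, diegetic, diegetic

(1) an in-world source (a kettle); characters could hear it → diegetic.
Sound (2): the music has an off-screen but real-world source and a character hears it, so diegetic.
(3) on-screen dialogue — Kwabena speaks and Hamid is there to hear → diegetic.
(4) ambient/room sound belonging to the story's physical space → diegetic.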